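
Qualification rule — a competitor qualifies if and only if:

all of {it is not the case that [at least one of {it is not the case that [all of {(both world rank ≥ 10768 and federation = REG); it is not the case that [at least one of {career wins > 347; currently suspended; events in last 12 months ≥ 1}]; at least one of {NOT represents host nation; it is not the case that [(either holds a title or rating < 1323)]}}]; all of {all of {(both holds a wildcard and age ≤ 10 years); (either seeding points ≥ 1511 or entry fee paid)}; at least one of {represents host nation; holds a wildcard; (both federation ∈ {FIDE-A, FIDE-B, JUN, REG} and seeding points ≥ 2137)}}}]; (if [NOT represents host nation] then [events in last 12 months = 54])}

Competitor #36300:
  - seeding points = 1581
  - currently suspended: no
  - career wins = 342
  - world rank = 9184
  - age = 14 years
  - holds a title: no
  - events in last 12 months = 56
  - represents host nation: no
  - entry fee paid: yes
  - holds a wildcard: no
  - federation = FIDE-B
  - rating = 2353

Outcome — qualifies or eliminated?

Atomic conditions:
  world rank ≥ 10768: 9184 ≥ 10768 is false
  federation = REG: FIDE-B == REG is false
  career wins > 347: 342 > 347 is false
  currently suspended: no → false
  events in last 12 months ≥ 1: 56 ≥ 1 is true
  NOT represents host nation: no → true
  holds a title: no → false
  rating < 1323: 2353 < 1323 is false
  holds a wildcard: no → false
  age ≤ 10 years: 14 ≤ 10 is false
  seeding points ≥ 1511: 1581 ≥ 1511 is true
  entry fee paid: yes → true
  represents host nation: no → false
  federation ∈ {FIDE-A, FIDE-B, JUN, REG}: FIDE-B is in the set → true
  seeding points ≥ 2137: 1581 ≥ 2137 is false
  events in last 12 months = 54: 56 == 54 is false
Combine:
[1.1.1.1.1] false AND false = false
[1.1.1.1.2.1] false OR false OR true = true
[1.1.1.1.2] NOT true = false
[1.1.1.1.3.2.1] false OR false = false
[1.1.1.1.3.2] NOT false = true
[1.1.1.1.3] true OR true = true
[1.1.1.1] false AND false AND true = false
[1.1.1] NOT false = true
[1.1.2.1.1] false AND false = false
[1.1.2.1.2] true OR true = true
[1.1.2.1] false AND true = false
[1.1.2.2.3] true AND false = false
[1.1.2.2] false OR false OR false = false
[1.1.2] false AND false = false
[1.1] true OR false = true
[1] NOT true = false
[2] true → false = false
[root] false AND false = false
Overall: false → eliminated

Eliminated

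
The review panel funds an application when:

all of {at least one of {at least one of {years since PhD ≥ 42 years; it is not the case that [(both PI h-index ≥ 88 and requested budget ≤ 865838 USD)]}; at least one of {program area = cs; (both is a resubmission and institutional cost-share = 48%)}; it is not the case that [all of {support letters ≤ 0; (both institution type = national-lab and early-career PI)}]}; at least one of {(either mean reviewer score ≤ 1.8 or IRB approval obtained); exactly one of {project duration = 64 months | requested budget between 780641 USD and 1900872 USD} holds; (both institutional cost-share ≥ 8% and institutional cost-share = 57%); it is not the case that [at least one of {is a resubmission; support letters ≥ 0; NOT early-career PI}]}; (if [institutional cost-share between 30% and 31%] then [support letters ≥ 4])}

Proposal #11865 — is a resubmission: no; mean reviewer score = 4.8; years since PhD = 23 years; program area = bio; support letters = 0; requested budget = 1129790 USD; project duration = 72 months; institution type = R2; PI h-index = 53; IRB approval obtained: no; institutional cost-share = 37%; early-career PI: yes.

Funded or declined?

Funded

Atomic conditions:
  years since PhD ≥ 42 years: 23 ≥ 42 is false
  PI h-index ≥ 88: 53 ≥ 88 is false
  requested budget ≤ 865838 USD: 1129790 ≤ 865838 is false
  program area = cs: bio == cs is false
  is a resubmission: no → false
  institutional cost-share = 48%: 37 == 48 is false
  support letters ≤ 0: 0 ≤ 0 is true
  institution type = national-lab: R2 == national-lab is false
  early-career PI: yes → true
  mean reviewer score ≤ 1.8: 4.8 ≤ 1.8 is false
  IRB approval obtained: no → false
  project duration = 64 months: 72 == 64 is false
  requested budget between 780641 USD and 1900872 USD: 1129790 in [780641, 1900872] is true
  institutional cost-share ≥ 8%: 37 ≥ 8 is true
  institutional cost-share = 57%: 37 == 57 is false
  support letters ≥ 0: 0 ≥ 0 is true
  NOT early-career PI: yes → false
  institutional cost-share between 30% and 31%: 37 in [30, 31] is false
  support letters ≥ 4: 0 ≥ 4 is false
Combine:
[1.1.2.1] false AND false = false
[1.1.2] NOT false = true
[1.1] false OR true = true
[1.2.2] false AND false = false
[1.2] false OR false = false
[1.3.1.2] false AND true = false
[1.3.1] true AND false = false
[1.3] NOT false = true
[1] true OR false OR true = true
[2.1] false OR false = false
[2.2] exactly-one(false, true) = true
[2.3] true AND false = false
[2.4.1] false OR true OR false = true
[2.4] NOT true = false
[2] false OR true OR false OR false = true
[3] false → false (antecedent false ⇒ implication holds) = true
[root] true AND true AND true = true
Overall: true → funded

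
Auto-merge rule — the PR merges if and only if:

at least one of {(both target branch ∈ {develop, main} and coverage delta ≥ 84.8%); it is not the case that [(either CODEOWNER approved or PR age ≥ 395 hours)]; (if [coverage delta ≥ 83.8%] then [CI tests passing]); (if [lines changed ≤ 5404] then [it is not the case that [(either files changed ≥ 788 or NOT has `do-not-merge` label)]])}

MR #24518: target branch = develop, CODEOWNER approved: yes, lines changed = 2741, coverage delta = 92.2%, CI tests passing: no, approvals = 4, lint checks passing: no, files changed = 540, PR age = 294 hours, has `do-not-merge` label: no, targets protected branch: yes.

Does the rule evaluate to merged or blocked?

Atomic conditions:
  target branch ∈ {develop, main}: develop is in the set → true
  coverage delta ≥ 84.8%: 92.2 ≥ 84.8 is true
  CODEOWNER approved: yes → true
  PR age ≥ 395 hours: 294 ≥ 395 is false
  coverage delta ≥ 83.8%: 92.2 ≥ 83.8 is true
  CI tests passing: no → false
  lines changed ≤ 5404: 2741 ≤ 5404 is true
  files changed ≥ 788: 540 ≥ 788 is false
  NOT has `do-not-merge` label: no → true
Combine:
[1] true AND true = true
[2.1] true OR false = true
[2] NOT true = false
[3] true → false = false
[4.2.1] false OR true = true
[4.2] NOT true = false
[4] true → false = false
[root] true OR false OR false OR false = true
Overall: true → merged

Merged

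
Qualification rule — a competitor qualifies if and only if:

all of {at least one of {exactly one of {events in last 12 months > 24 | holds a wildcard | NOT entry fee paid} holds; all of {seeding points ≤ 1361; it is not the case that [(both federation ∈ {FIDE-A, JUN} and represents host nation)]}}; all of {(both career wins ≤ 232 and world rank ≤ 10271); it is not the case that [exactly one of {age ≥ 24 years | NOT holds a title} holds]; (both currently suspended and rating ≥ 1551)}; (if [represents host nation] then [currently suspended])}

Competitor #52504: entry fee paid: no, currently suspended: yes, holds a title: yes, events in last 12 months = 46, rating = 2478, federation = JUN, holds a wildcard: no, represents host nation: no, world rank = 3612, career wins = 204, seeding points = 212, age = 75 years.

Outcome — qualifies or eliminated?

Eliminated

Atomic conditions:
  events in last 12 months > 24: 46 > 24 is true
  holds a wildcard: no → false
  NOT entry fee paid: no → true
  seeding points ≤ 1361: 212 ≤ 1361 is true
  federation ∈ {FIDE-A, JUN}: JUN is in the set → true
  represents host nation: no → false
  career wins ≤ 232: 204 ≤ 232 is true
  world rank ≤ 10271: 3612 ≤ 10271 is true
  age ≥ 24 years: 75 ≥ 24 is true
  NOT holds a title: yes → false
  currently suspended: yes → true
  rating ≥ 1551: 2478 ≥ 1551 is true
Combine:
[1.1] exactly-one(true, false, true) = false
[1.2.2.1] true AND false = false
[1.2.2] NOT false = true
[1.2] true AND true = true
[1] false OR true = true
[2.1] true AND true = true
[2.2.1] exactly-one(true, false) = true
[2.2] NOT true = false
[2.3] true AND true = true
[2] true AND false AND true = false
[3] false → true (antecedent false ⇒ implication holds) = true
[root] true AND false AND true = false
Overall: false → eliminated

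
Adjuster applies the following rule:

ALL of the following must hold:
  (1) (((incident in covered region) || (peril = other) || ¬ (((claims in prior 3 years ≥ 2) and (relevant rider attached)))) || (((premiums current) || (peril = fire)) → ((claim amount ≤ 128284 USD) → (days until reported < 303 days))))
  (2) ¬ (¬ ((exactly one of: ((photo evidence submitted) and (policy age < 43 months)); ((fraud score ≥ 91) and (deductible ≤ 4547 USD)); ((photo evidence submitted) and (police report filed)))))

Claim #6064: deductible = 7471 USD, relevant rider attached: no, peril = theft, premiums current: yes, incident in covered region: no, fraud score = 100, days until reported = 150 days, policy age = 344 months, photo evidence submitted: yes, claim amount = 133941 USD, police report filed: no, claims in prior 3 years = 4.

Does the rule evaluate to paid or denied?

Denied

Atomic conditions:
  incident in covered region: no → false
  peril = other: theft == other is false
  claims in prior 3 years ≥ 2: 4 ≥ 2 is true
  relevant rider attached: no → false
  premiums current: yes → true
  peril = fire: theft == fire is false
  claim amount ≤ 128284 USD: 133941 ≤ 128284 is false
  days until reported < 303 days: 150 < 303 is true
  photo evidence submitted: yes → true
  policy age < 43 months: 344 < 43 is false
  fraud score ≥ 91: 100 ≥ 91 is true
  deductible ≤ 4547 USD: 7471 ≤ 4547 is false
  police report filed: no → false
Combine:
[1.1.3.1] true AND false = false
[1.1.3] NOT false = true
[1.1] false OR false OR true = true
[1.2.1] true OR false = true
[1.2.2] false → true (antecedent false ⇒ implication holds) = true
[1.2] true → true = true
[1] true OR true = true
[2.1.1.1] true AND false = false
[2.1.1.2] true AND false = false
[2.1.1.3] true AND false = false
[2.1.1] exactly-one(false, false, false) = false
[2.1] NOT false = true
[2] NOT true = false
[root] true AND false = false
Overall: false → denied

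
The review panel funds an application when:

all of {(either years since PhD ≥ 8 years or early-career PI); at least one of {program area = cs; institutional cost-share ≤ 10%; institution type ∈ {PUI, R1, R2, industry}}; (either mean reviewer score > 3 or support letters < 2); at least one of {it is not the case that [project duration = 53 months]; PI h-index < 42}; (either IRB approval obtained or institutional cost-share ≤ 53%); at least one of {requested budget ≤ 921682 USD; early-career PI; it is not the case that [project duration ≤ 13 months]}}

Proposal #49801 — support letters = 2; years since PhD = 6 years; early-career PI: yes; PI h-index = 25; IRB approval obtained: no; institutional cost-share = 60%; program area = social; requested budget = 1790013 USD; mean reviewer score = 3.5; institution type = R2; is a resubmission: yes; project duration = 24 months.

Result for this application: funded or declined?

Declined

Atomic conditions:
  years since PhD ≥ 8 years: 6 ≥ 8 is false
  early-career PI: yes → true
  program area = cs: social == cs is false
  institutional cost-share ≤ 10%: 60 ≤ 10 is false
  institution type ∈ {PUI, R1, R2, industry}: R2 is in the set → true
  mean reviewer score > 3: 3.5 > 3 is true
  support letters < 2: 2 < 2 is false
  project duration = 53 months: 24 == 53 is false
  PI h-index < 42: 25 < 42 is true
  IRB approval obtained: no → false
  institutional cost-share ≤ 53%: 60 ≤ 53 is false
  requested budget ≤ 921682 USD: 1790013 ≤ 921682 is false
  project duration ≤ 13 months: 24 ≤ 13 is false
Combine:
[1] false OR true = true
[2] false OR false OR true = true
[3] true OR false = true
[4.1] NOT false = true
[4] true OR true = true
[5] false OR false = false
[6.3] NOT false = true
[6] false OR true OR true = true
[root] true AND true AND true AND true AND false AND true = false
Overall: false → declined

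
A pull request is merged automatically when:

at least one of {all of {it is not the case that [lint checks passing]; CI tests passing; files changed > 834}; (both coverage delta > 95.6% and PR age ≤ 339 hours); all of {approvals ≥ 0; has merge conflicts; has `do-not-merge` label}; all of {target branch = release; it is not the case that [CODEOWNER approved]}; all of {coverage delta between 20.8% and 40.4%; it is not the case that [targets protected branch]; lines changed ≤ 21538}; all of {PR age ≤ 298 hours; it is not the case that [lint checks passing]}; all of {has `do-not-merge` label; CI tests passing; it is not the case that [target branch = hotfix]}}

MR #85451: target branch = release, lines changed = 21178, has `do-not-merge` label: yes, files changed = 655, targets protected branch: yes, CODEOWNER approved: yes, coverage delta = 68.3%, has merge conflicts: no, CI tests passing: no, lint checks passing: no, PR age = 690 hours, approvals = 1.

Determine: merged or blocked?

Blocked

Atomic conditions:
  lint checks passing: no → false
  CI tests passing: no → false
  files changed > 834: 655 > 834 is false
  coverage delta > 95.6%: 68.3 > 95.6 is false
  PR age ≤ 339 hours: 690 ≤ 339 is false
  approvals ≥ 0: 1 ≥ 0 is true
  has merge conflicts: no → false
  has `do-not-merge` label: yes → true
  target branch = release: release == release is true
  CODEOWNER approved: yes → true
  coverage delta between 20.8% and 40.4%: 68.3 in [20.8, 40.4] is false
  targets protected branch: yes → true
  lines changed ≤ 21538: 21178 ≤ 21538 is true
  PR age ≤ 298 hours: 690 ≤ 298 is false
  target branch = hotfix: release == hotfix is false
Combine:
[1.1] NOT false = true
[1] true AND false AND false = false
[2] false AND false = false
[3] true AND false AND true = false
[4.2] NOT true = false
[4] true AND false = false
[5.2] NOT true = false
[5] false AND false AND true = false
[6.2] NOT false = true
[6] false AND true = false
[7.3] NOT false = true
[7] true AND false AND true = false
[root] false OR false OR false OR false OR false OR false OR false = false
Overall: false → blocked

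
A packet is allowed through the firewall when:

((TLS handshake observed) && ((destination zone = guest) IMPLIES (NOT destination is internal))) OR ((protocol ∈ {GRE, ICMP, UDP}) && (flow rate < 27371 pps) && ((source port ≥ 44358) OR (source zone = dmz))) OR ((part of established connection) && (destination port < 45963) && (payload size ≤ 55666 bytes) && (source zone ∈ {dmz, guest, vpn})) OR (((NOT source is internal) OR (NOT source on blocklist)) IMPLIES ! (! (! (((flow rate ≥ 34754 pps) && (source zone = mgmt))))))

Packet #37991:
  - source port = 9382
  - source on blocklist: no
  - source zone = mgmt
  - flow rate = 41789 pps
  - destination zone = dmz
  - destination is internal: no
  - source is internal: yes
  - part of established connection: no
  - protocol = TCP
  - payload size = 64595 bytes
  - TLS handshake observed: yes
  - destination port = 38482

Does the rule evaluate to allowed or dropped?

Allowed

Atomic conditions:
  TLS handshake observed: yes → true
  destination zone = guest: dmz == guest is false
  NOT destination is internal: no → true
  protocol ∈ {GRE, ICMP, UDP}: TCP is not in the set → false
  flow rate < 27371 pps: 41789 < 27371 is false
  source port ≥ 44358: 9382 ≥ 44358 is false
  source zone = dmz: mgmt == dmz is false
  part of established connection: no → false
  destination port < 45963: 38482 < 45963 is true
  payload size ≤ 55666 bytes: 64595 ≤ 55666 is false
  source zone ∈ {dmz, guest, vpn}: mgmt is not in the set → false
  NOT source is internal: yes → false
  NOT source on blocklist: no → true
  flow rate ≥ 34754 pps: 41789 ≥ 34754 is true
  source zone = mgmt: mgmt == mgmt is true
Combine:
[1.2] false → true (antecedent false ⇒ implication holds) = true
[1] true AND true = true
[2.3] false OR false = false
[2] false AND false AND false = false
[3] false AND true AND false AND false = false
[4.1] false OR true = true
[4.2.1.1.1] true AND true = true
[4.2.1.1] NOT true = false
[4.2.1] NOT false = true
[4.2] NOT true = false
[4] true → false = false
[root] true OR false OR false OR false = true
Overall: true → allowed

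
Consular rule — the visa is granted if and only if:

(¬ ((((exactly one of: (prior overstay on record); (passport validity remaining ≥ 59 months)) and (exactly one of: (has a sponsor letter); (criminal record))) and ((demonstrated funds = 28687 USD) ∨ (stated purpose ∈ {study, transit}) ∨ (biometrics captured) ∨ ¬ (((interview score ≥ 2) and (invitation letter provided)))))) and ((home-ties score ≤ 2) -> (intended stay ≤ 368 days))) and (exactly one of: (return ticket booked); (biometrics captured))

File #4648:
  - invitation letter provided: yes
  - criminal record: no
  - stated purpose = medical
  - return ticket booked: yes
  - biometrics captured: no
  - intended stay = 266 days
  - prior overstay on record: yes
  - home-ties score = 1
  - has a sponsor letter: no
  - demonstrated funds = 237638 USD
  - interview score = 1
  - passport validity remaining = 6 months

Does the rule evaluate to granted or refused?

Granted

Atomic conditions:
  prior overstay on record: yes → true
  passport validity remaining ≥ 59 months: 6 ≥ 59 is false
  has a sponsor letter: no → false
  criminal record: no → false
  demonstrated funds = 28687 USD: 237638 == 28687 is false
  stated purpose ∈ {study, transit}: medical is not in the set → false
  biometrics captured: no → false
  interview score ≥ 2: 1 ≥ 2 is false
  invitation letter provided: yes → true
  home-ties score ≤ 2: 1 ≤ 2 is true
  intended stay ≤ 368 days: 266 ≤ 368 is true
  return ticket booked: yes → true
Combine:
[1.1.1.1.1] exactly-one(true, false) = true
[1.1.1.1.2] exactly-one(false, false) = false
[1.1.1.1] true AND false = false
[1.1.1.2.4.1] false AND true = false
[1.1.1.2.4] NOT false = true
[1.1.1.2] false OR false OR false OR true = true
[1.1.1] false AND true = false
[1.1] NOT false = true
[1.2] true → true = true
[1] true AND true = true
[2] exactly-one(true, false) = true
[root] true AND true = true
Overall: true → granted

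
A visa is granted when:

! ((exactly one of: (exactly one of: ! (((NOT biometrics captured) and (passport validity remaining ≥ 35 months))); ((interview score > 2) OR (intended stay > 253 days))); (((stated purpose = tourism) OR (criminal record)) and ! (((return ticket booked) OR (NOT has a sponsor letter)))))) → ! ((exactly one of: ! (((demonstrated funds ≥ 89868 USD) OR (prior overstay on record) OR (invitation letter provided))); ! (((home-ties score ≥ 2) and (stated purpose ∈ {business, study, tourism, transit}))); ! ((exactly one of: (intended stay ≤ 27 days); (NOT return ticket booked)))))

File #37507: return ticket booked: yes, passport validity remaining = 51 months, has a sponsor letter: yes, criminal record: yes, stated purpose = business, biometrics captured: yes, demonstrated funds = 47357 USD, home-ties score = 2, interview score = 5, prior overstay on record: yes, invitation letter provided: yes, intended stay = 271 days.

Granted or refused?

Refused

Atomic conditions:
  NOT biometrics captured: yes → false
  passport validity remaining ≥ 35 months: 51 ≥ 35 is true
  interview score > 2: 5 > 2 is true
  intended stay > 253 days: 271 > 253 is true
  stated purpose = tourism: business == tourism is false
  criminal record: yes → true
  return ticket booked: yes → true
  NOT has a sponsor letter: yes → false
  demonstrated funds ≥ 89868 USD: 47357 ≥ 89868 is false
  prior overstay on record: yes → true
  invitation letter provided: yes → true
  home-ties score ≥ 2: 2 ≥ 2 is true
  stated purpose ∈ {business, study, tourism, transit}: business is in the set → true
  intended stay ≤ 27 days: 271 ≤ 27 is false
  NOT return ticket booked: yes → false
Combine:
[1.1.1.1.1] false AND true = false
[1.1.1.1] NOT false = true
[1.1.1.2] true OR true = true
[1.1.1] exactly-one(true, true) = false
[1.1.2.1] false OR true = true
[1.1.2.2.1] true OR false = true
[1.1.2.2] NOT true = false
[1.1.2] true AND false = false
[1.1] exactly-one(false, false) = false
[1] NOT false = true
[2.1.1.1] false OR true OR true = true
[2.1.1] NOT true = false
[2.1.2.1] true AND true = true
[2.1.2] NOT true = false
[2.1.3.1] exactly-one(false, false) = false
[2.1.3] NOT false = true
[2.1] exactly-one(false, false, true) = true
[2] NOT true = false
[root] true → false = false
Overall: false → refused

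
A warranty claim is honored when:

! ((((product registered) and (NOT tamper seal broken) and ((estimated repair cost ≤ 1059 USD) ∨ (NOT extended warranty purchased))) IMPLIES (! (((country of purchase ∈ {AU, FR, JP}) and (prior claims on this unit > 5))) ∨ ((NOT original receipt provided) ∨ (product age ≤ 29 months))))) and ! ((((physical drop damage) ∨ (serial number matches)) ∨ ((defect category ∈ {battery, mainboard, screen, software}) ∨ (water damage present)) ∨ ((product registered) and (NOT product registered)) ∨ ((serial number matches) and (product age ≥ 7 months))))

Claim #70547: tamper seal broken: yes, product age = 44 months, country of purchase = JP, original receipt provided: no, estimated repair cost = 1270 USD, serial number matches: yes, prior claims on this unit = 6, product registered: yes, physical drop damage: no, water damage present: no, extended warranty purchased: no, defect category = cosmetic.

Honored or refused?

Refused

Atomic conditions:
  product registered: yes → true
  NOT tamper seal broken: yes → false
  estimated repair cost ≤ 1059 USD: 1270 ≤ 1059 is false
  NOT extended warranty purchased: no → true
  country of purchase ∈ {AU, FR, JP}: JP is in the set → true
  prior claims on this unit > 5: 6 > 5 is true
  NOT original receipt provided: no → true
  product age ≤ 29 months: 44 ≤ 29 is false
  physical drop damage: no → false
  serial number matches: yes → true
  defect category ∈ {battery, mainboard, screen, software}: cosmetic is not in the set → false
  water damage present: no → false
  NOT product registered: yes → false
  product age ≥ 7 months: 44 ≥ 7 is true
Combine:
[1.1.1.3] false OR true = true
[1.1.1] true AND false AND true = false
[1.1.2.1.1] true AND true = true
[1.1.2.1] NOT true = false
[1.1.2.2] true OR false = true
[1.1.2] false OR true = true
[1.1] false → true (antecedent false ⇒ implication holds) = true
[1] NOT true = false
[2.1.1] false OR true = true
[2.1.2] false OR false = false
[2.1.3] true AND false = false
[2.1.4] true AND true = true
[2.1] true OR false OR false OR true = true
[2] NOT true = false
[root] false AND false = false
Overall: false → refused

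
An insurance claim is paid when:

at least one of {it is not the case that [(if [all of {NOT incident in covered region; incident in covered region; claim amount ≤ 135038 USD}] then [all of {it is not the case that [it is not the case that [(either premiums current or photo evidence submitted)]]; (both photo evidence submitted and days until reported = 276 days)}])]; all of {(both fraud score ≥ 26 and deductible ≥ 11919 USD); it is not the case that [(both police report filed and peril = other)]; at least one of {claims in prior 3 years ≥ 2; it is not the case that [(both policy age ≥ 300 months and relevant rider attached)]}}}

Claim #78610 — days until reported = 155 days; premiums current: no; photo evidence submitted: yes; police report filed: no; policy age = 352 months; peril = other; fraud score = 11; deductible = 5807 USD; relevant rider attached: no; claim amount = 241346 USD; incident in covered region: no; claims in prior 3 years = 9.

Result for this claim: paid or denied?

Denied

Atomic conditions:
  NOT incident in covered region: no → true
  incident in covered region: no → false
  claim amount ≤ 135038 USD: 241346 ≤ 135038 is false
  premiums current: no → false
  photo evidence submitted: yes → true
  days until reported = 276 days: 155 == 276 is false
  fraud score ≥ 26: 11 ≥ 26 is false
  deductible ≥ 11919 USD: 5807 ≥ 11919 is false
  police report filed: no → false
  peril = other: other == other is true
  claims in prior 3 years ≥ 2: 9 ≥ 2 is true
  policy age ≥ 300 months: 352 ≥ 300 is true
  relevant rider attached: no → false
Combine:
[1.1.1] true AND false AND false = false
[1.1.2.1.1.1] false OR true = true
[1.1.2.1.1] NOT true = false
[1.1.2.1] NOT false = true
[1.1.2.2] true AND false = false
[1.1.2] true AND false = false
[1.1] false → false (antecedent false ⇒ implication holds) = true
[1] NOT true = false
[2.1] false AND false = false
[2.2.1] false AND true = false
[2.2] NOT false = true
[2.3.2.1] true AND false = false
[2.3.2] NOT false = true
[2.3] true OR true = true
[2] false AND true AND true = false
[root] false OR false = false
Overall: false → denied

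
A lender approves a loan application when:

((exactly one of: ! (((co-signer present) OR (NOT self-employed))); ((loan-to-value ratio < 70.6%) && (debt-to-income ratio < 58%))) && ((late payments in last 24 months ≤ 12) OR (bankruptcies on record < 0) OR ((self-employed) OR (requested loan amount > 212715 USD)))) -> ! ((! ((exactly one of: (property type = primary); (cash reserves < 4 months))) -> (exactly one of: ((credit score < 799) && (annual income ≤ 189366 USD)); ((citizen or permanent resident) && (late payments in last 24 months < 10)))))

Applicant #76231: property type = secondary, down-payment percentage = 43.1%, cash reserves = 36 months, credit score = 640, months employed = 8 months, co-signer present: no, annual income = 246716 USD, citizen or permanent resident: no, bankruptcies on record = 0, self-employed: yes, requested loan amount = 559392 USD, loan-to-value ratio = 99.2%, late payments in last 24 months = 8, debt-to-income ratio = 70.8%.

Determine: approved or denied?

Approved

Atomic conditions:
  co-signer present: no → false
  NOT self-employed: yes → false
  loan-to-value ratio < 70.6%: 99.2 < 70.6 is false
  debt-to-income ratio < 58%: 70.8 < 58 is false
  late payments in last 24 months ≤ 12: 8 ≤ 12 is true
  bankruptcies on record < 0: 0 < 0 is false
  self-employed: yes → true
  requested loan amount > 212715 USD: 559392 > 212715 is true
  property type = primary: secondary == primary is false
  cash reserves < 4 months: 36 < 4 is false
  credit score < 799: 640 < 799 is true
  annual income ≤ 189366 USD: 246716 ≤ 189366 is false
  citizen or permanent resident: no → false
  late payments in last 24 months < 10: 8 < 10 is true
Combine:
[1.1.1.1] false OR false = false
[1.1.1] NOT false = true
[1.1.2] false AND false = false
[1.1] exactly-one(true, false) = true
[1.2.3] true OR true = true
[1.2] true OR false OR true = true
[1] true AND true = true
[2.1.1.1] exactly-one(false, false) = false
[2.1.1] NOT false = true
[2.1.2.1] true AND false = false
[2.1.2.2] false AND true = false
[2.1.2] exactly-one(false, false) = false
[2.1] true → false = false
[2] NOT false = true
[root] true → true = true
Overall: true → approved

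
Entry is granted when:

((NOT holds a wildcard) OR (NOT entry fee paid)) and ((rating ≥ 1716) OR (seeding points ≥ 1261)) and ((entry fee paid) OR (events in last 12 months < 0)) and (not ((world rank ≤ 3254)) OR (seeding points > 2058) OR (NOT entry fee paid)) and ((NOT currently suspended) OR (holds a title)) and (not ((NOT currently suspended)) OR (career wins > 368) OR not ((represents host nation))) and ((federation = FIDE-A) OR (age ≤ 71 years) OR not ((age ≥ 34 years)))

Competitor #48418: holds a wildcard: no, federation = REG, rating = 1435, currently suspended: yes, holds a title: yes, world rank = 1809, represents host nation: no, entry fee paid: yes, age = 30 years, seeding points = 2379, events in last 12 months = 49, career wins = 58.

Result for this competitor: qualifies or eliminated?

Qualifies

Atomic conditions:
  NOT holds a wildcard: no → true
  NOT entry fee paid: yes → false
  rating ≥ 1716: 1435 ≥ 1716 is false
  seeding points ≥ 1261: 2379 ≥ 1261 is true
  entry fee paid: yes → true
  events in last 12 months < 0: 49 < 0 is false
  world rank ≤ 3254: 1809 ≤ 3254 is true
  seeding points > 2058: 2379 > 2058 is true
  NOT currently suspended: yes → false
  holds a title: yes → true
  career wins > 368: 58 > 368 is false
  represents host nation: no → false
  federation = FIDE-A: REG == FIDE-A is false
  age ≤ 71 years: 30 ≤ 71 is true
  age ≥ 34 years: 30 ≥ 34 is false
Combine:
[1] true OR false = true
[2] false OR true = true
[3] true OR false = true
[4.1] NOT true = false
[4] false OR true OR false = true
[5] false OR true = true
[6.1] NOT false = true
[6.3] NOT false = true
[6] true OR false OR true = true
[7.3] NOT false = true
[7] false OR true OR true = true
[root] true AND true AND true AND true AND true AND true AND true = true
Overall: true → qualifies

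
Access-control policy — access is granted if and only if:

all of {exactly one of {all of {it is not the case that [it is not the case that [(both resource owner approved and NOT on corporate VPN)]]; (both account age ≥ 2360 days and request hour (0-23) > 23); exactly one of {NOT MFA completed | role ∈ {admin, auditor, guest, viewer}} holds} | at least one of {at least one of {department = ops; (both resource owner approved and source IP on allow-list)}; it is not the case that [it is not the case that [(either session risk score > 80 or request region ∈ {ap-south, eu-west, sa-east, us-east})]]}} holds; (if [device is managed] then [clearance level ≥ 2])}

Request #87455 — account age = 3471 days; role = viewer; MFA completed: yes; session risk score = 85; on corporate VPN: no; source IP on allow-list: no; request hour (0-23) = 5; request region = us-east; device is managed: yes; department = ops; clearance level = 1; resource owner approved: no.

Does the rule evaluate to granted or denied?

Atomic conditions:
  resource owner approved: no → false
  NOT on corporate VPN: no → true
  account age ≥ 2360 days: 3471 ≥ 2360 is true
  request hour (0-23) > 23: 5 > 23 is false
  NOT MFA completed: yes → false
  role ∈ {admin, auditor, guest, viewer}: viewer is in the set → true
  department = ops: ops == ops is true
  source IP on allow-list: no → false
  session risk score > 80: 85 > 80 is true
  request region ∈ {ap-south, eu-west, sa-east, us-east}: us-east is in the set → true
  device is managed: yes → true
  clearance level ≥ 2: 1 ≥ 2 is false
Combine:
[1.1.1.1.1] false AND true = false
[1.1.1.1] NOT false = true
[1.1.1] NOT true = false
[1.1.2] true AND false = false
[1.1.3] exactly-one(false, true) = true
[1.1] false AND false AND true = false
[1.2.1.2] false AND false = false
[1.2.1] true OR false = true
[1.2.2.1.1] true OR true = true
[1.2.2.1] NOT true = false
[1.2.2] NOT false = true
[1.2] true OR true = true
[1] exactly-one(false, true) = true
[2] true → false = false
[root] true AND false = false
Overall: false → denied

Denied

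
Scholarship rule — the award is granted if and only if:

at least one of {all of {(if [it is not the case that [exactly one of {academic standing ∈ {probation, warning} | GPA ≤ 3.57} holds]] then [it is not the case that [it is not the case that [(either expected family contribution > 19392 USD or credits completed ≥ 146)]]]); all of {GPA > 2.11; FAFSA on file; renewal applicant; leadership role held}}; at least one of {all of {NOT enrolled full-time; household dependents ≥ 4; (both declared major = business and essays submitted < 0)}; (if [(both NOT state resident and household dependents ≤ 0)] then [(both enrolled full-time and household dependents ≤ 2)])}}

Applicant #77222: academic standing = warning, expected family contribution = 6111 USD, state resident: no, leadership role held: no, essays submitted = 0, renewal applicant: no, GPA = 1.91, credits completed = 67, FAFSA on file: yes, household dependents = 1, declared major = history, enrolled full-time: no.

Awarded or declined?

Atomic conditions:
  academic standing ∈ {probation, warning}: warning is in the set → true
  GPA ≤ 3.57: 1.91 ≤ 3.57 is true
  expected family contribution > 19392 USD: 6111 > 19392 is false
  credits completed ≥ 146: 67 ≥ 146 is false
  GPA > 2.11: 1.91 > 2.11 is false
  FAFSA on file: yes → true
  renewal applicant: no → false
  leadership role held: no → false
  NOT enrolled full-time: no → true
  household dependents ≥ 4: 1 ≥ 4 is false
  declared major = business: history == business is false
  essays submitted < 0: 0 < 0 is false
  NOT state resident: no → true
  household dependents ≤ 0: 1 ≤ 0 is false
  enrolled full-time: no → false
  household dependents ≤ 2: 1 ≤ 2 is true
Combine:
[1.1.1.1] exactly-one(true, true) = false
[1.1.1] NOT false = true
[1.1.2.1.1] false OR false = false
[1.1.2.1] NOT false = true
[1.1.2] NOT true = false
[1.1] true → false = false
[1.2] false AND true AND false AND false = false
[1] false AND false = false
[2.1.3] false AND false = false
[2.1] true AND false AND false = false
[2.2.1] true AND false = false
[2.2.2] false AND true = false
[2.2] false → false (antecedent false ⇒ implication holds) = true
[2] false OR true = true
[root] false OR true = true
Overall: true → awarded

Awarded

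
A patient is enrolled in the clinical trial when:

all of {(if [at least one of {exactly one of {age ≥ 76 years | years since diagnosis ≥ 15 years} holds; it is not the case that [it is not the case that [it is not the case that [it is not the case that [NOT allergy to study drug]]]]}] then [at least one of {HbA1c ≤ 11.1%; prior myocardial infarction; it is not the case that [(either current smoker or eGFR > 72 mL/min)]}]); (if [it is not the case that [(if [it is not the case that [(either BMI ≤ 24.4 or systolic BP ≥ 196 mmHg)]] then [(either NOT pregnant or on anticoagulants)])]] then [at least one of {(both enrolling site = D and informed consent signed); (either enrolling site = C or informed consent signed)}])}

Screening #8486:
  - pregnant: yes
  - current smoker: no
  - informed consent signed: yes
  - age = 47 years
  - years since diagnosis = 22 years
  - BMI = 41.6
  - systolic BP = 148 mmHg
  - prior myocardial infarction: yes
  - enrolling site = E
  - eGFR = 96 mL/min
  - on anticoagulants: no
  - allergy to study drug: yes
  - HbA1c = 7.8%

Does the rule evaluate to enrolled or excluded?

Atomic conditions:
  age ≥ 76 years: 47 ≥ 76 is false
  years since diagnosis ≥ 15 years: 22 ≥ 15 is true
  NOT allergy to study drug: yes → false
  HbA1c ≤ 11.1%: 7.8 ≤ 11.1 is true
  prior myocardial infarction: yes → true
  current smoker: no → false
  eGFR > 72 mL/min: 96 > 72 is true
  BMI ≤ 24.4: 41.6 ≤ 24.4 is false
  systolic BP ≥ 196 mmHg: 148 ≥ 196 is false
  NOT pregnant: yes → false
  on anticoagulants: no → false
  enrolling site = D: E == D is false
  informed consent signed: yes → true
  enrolling site = C: E == C is false
Combine:
[1.1.1] exactly-one(false, true) = true
[1.1.2.1.1.1] NOT false = true
[1.1.2.1.1] NOT true = false
[1.1.2.1] NOT false = true
[1.1.2] NOT true = false
[1.1] true OR false = true
[1.2.3.1] false OR true = true
[1.2.3] NOT true = false
[1.2] true OR true OR false = true
[1] true → true = true
[2.1.1.1.1] false OR false = false
[2.1.1.1] NOT false = true
[2.1.1.2] false OR false = false
[2.1.1] true → false = false
[2.1] NOT false = true
[2.2.1] false AND true = false
[2.2.2] false OR true = true
[2.2] false OR true = true
[2] true → true = true
[root] true AND true = true
Overall: true → enrolled

Enrolled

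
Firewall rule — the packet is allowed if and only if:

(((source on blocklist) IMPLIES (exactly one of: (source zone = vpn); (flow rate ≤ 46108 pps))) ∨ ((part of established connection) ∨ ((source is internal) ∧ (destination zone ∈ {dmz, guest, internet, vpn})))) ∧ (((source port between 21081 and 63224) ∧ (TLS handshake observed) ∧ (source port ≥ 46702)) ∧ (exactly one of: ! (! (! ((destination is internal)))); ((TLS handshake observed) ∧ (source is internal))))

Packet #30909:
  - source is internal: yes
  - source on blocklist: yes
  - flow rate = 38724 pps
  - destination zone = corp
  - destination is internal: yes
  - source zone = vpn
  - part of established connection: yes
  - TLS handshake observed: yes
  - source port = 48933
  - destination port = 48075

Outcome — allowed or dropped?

Allowed

Atomic conditions:
  source on blocklist: yes → true
  source zone = vpn: vpn == vpn is true
  flow rate ≤ 46108 pps: 38724 ≤ 46108 is true
  part of established connection: yes → true
  source is internal: yes → true
  destination zone ∈ {dmz, guest, internet, vpn}: corp is not in the set → false
  source port between 21081 and 63224: 48933 in [21081, 63224] is true
  TLS handshake observed: yes → true
  source port ≥ 46702: 48933 ≥ 46702 is true
  destination is internal: yes → true
Combine:
[1.1.2] exactly-one(true, true) = false
[1.1] true → false = false
[1.2.2] true AND false = false
[1.2] true OR false = true
[1] false OR true = true
[2.1] true AND true AND true = true
[2.2.1.1.1] NOT true = false
[2.2.1.1] NOT false = true
[2.2.1] NOT true = false
[2.2.2] true AND true = true
[2.2] exactly-one(false, true) = true
[2] true AND true = true
[root] true AND true = true
Overall: true → allowed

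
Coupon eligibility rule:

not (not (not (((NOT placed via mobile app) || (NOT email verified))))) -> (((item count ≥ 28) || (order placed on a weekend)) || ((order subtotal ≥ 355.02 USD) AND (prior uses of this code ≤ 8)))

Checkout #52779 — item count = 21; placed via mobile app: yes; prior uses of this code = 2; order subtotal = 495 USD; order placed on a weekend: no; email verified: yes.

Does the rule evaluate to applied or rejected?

Atomic conditions:
  NOT placed via mobile app: yes → false
  NOT email verified: yes → false
  item count ≥ 28: 21 ≥ 28 is false
  order placed on a weekend: no → false
  order subtotal ≥ 355.02 USD: 495 ≥ 355.02 is true
  prior uses of this code ≤ 8: 2 ≤ 8 is true
Combine:
[1.1.1.1] false OR false = false
[1.1.1] NOT false = true
[1.1] NOT true = false
[1] NOT false = true
[2.1] false OR false = false
[2.2] true AND true = true
[2] false OR true = true
[root] true → true = true
Overall: true → applied

Applied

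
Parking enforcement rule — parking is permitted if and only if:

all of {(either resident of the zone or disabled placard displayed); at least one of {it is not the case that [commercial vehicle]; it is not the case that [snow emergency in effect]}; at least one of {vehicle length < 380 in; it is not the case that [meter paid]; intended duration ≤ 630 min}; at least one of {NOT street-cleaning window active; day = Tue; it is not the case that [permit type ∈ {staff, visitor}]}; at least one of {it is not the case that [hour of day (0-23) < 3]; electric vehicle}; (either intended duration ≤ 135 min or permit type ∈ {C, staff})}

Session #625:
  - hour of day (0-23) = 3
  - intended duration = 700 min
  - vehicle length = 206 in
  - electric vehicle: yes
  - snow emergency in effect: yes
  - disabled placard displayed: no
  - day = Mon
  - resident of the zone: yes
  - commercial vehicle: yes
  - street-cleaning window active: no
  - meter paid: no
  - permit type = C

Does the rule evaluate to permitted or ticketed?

Ticketed

Atomic conditions:
  resident of the zone: yes → true
  disabled placard displayed: no → false
  commercial vehicle: yes → true
  snow emergency in effect: yes → true
  vehicle length < 380 in: 206 < 380 is true
  meter paid: no → false
  intended duration ≤ 630 min: 700 ≤ 630 is false
  NOT street-cleaning window active: no → true
  day = Tue: Mon == Tue is false
  permit type ∈ {staff, visitor}: C is not in the set → false
  hour of day (0-23) < 3: 3 < 3 is false
  electric vehicle: yes → true
  intended duration ≤ 135 min: 700 ≤ 135 is false
  permit type ∈ {C, staff}: C is in the set → true
Combine:
[1] true OR false = true
[2.1] NOT true = false
[2.2] NOT true = false
[2] false OR false = false
[3.2] NOT false = true
[3] true OR true OR false = true
[4.3] NOT false = true
[4] true OR false OR true = true
[5.1] NOT false = true
[5] true OR true = true
[6] false OR true = true
[root] true AND false AND true AND true AND true AND true = false
Overall: false → ticketed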